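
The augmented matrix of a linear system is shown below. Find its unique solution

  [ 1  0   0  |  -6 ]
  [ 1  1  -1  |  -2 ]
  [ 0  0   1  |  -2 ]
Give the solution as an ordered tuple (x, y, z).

(-6, 2, -2)

ρ2 → ρ2 − ρ1
  [ 1  0   0  |  -6 ]
  [ 0  1  -1  |   4 ]
  [ 0  0   1  |  -2 ]
ρ2 → ρ2 + ρ3
  [ 1  0  0  |  -6 ]
  [ 0  1  0  |   2 ]
  [ 0  0  1  |  -2 ]
Reading off the last column: x = -6, y = 2, z = -2.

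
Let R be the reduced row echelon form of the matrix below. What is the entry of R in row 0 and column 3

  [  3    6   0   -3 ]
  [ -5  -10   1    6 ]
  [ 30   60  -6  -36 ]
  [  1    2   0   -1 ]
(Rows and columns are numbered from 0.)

-1

r1 ← 1/3·r1
r2 ← r2 + 5·r1
r3 ← r3 − 30·r1
r4 ← r4 − r1
r3 ← r3 + 6·r2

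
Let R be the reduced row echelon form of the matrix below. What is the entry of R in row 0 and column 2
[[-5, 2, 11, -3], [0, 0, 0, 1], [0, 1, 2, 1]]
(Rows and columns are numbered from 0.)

-7/5

ρ1 := -1/5·ρ1
  [ 1  -2/5  -11/5  3/5 ]
  [ 0     0      0    1 ]
  [ 0     1      2    1 ]
ρ2 <-> ρ3
  [ 1  -2/5  -11/5  3/5 ]
  [ 0     1      2    1 ]
  [ 0     0      0    1 ]
ρ2 := ρ2 − ρ3
  [ 1  -2/5  -11/5  3/5 ]
  [ 0     1      2    0 ]
  [ 0     0      0    1 ]
ρ1 := ρ1 − 3/5·ρ3
  [ 1  -2/5  -11/5  0 ]
  [ 0     1      2  0 ]
  [ 0     0      0  1 ]
ρ1 := ρ1 + 2/5·ρ2
  [ 1  0  -7/5  0 ]
  [ 0  1     2  0 ]
  [ 0  0     0  1 ]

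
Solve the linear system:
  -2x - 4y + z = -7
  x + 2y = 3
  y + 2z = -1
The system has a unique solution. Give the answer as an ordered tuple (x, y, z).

(1, 1, -1)

Form the augmented matrix and row-reduce:
  [ -2  -4  1  |  -7 ]
  [  1   2  0  |   3 ]
  [  0   1  2  |  -1 ]
R1 ← -1/2·R1
  [ 1  2  -1/2  |  7/2 ]
  [ 1  2     0  |    3 ]
  [ 0  1     2  |   -1 ]
R2 ← R2 − R1
  [ 1  2  -1/2  |   7/2 ]
  [ 0  0   1/2  |  -1/2 ]
  [ 0  1     2  |    -1 ]
R2 <-> R3
  [ 1  2  -1/2  |   7/2 ]
  [ 0  1     2  |    -1 ]
  [ 0  0   1/2  |  -1/2 ]
R3 ← 2·R3
  [ 1  2  -1/2  |  7/2 ]
  [ 0  1     2  |   -1 ]
  [ 0  0     1  |   -1 ]
R2 ← R2 − 2·R3
  [ 1  2  -1/2  |  7/2 ]
  [ 0  1     0  |    1 ]
  [ 0  0     1  |   -1 ]
R1 ← R1 + 1/2·R3
  [ 1  2  0  |   3 ]
  [ 0  1  0  |   1 ]
  [ 0  0  1  |  -1 ]
R1 ← R1 − 2·R2
  [ 1  0  0  |   1 ]
  [ 0  1  0  |   1 ]
  [ 0  0  1  |  -1 ]
Reading off the last column: x = 1, y = 1, z = -1.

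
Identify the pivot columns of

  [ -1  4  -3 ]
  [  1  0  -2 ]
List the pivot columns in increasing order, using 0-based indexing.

ρ1 → -1·ρ1
  [ 1  -4   3 ]
  [ 1   0  -2 ]
ρ2 → ρ2 − ρ1
  [ 1  -4   3 ]
  [ 0   4  -5 ]
ρ2 → 1/4·ρ2
  [ 1  -4     3 ]
  [ 0   1  -5/4 ]
ρ1 → ρ1 + 4·ρ2
  [ 1  0    -2 ]
  [ 0  1  -5/4 ]
Pivot columns are the columns containing a leading 1.

0, 1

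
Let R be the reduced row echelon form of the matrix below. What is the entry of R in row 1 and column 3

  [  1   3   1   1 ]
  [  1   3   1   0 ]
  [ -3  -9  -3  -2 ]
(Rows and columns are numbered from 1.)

1

R2 -> R2 − R1
  [  1   3   1   1 ]
  [  0   0   0  -1 ]
  [ -3  -9  -3  -2 ]
R3 -> R3 + 3·R1
  [ 1  3  1   1 ]
  [ 0  0  0  -1 ]
  [ 0  0  0   1 ]
R2 -> -1·R2
  [ 1  3  1  1 ]
  [ 0  0  0  1 ]
  [ 0  0  0  1 ]
R3 -> R3 − R2
  [ 1  3  1  1 ]
  [ 0  0  0  1 ]
  [ 0  0  0  0 ]
R1 -> R1 − R2
  [ 1  3  1  0 ]
  [ 0  0  0  1 ]
  [ 0  0  0  0 ]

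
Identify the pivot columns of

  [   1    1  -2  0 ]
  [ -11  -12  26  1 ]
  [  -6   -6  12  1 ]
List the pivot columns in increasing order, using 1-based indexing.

R2 := R2 + 11·R1
  [  1   1  -2  0 ]
  [  0  -1   4  1 ]
  [ -6  -6  12  1 ]
R3 := R3 + 6·R1
  [ 1   1  -2  0 ]
  [ 0  -1   4  1 ]
  [ 0   0   0  1 ]
R2 := -1·R2
  [ 1  1  -2   0 ]
  [ 0  1  -4  -1 ]
  [ 0  0   0   1 ]
R2 := R2 + R3
  [ 1  1  -2  0 ]
  [ 0  1  -4  0 ]
  [ 0  0   0  1 ]
R1 := R1 − R2
  [ 1  0   2  0 ]
  [ 0  1  -4  0 ]
  [ 0  0   0  1 ]
Pivot columns are the columns containing a leading 1.

1, 2, 4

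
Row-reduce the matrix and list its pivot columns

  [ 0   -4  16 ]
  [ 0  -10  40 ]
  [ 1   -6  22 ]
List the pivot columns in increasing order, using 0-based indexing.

0, 1

Swap R1 and R3.
  [ 1   -6  22 ]
  [ 0  -10  40 ]
  [ 0   -4  16 ]
Multiply R2 by -1/10.
  [ 1  -6  22 ]
  [ 0   1  -4 ]
  [ 0  -4  16 ]
Add 4 times R2 to R3.
  [ 1  -6  22 ]
  [ 0   1  -4 ]
  [ 0   0   0 ]
Add 6 times R2 to R1.
  [ 1  0  -2 ]
  [ 0  1  -4 ]
  [ 0  0   0 ]
Pivot columns are the columns containing a leading 1.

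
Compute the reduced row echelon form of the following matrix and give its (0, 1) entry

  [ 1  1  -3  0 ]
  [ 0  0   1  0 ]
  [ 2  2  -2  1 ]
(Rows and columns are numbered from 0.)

r3 -> r3 − 2·r1
  [ 1  1  -3  0 ]
  [ 0  0   1  0 ]
  [ 0  0   4  1 ]
r3 -> r3 − 4·r2
  [ 1  1  -3  0 ]
  [ 0  0   1  0 ]
  [ 0  0   0  1 ]
r1 -> r1 + 3·r2
  [ 1  1  0  0 ]
  [ 0  0  1  0 ]
  [ 0  0  0  1 ]

1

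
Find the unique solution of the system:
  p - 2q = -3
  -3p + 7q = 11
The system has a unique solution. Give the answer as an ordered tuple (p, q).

(1, 2)

Form the augmented matrix and row-reduce:
  [  1  -2  |  -3 ]
  [ -3   7  |  11 ]
R2 := R2 + 3·R1
  [ 1  -2  |  -3 ]
  [ 0   1  |   2 ]
R1 := R1 + 2·R2
  [ 1  0  |  1 ]
  [ 0  1  |  2 ]
Reading off the last column: p = 1, q = 2.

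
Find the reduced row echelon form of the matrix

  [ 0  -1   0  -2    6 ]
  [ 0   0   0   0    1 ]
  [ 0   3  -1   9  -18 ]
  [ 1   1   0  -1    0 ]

r1 ↔ r4
  [ 1   1   0  -1    0 ]
  [ 0   0   0   0    1 ]
  [ 0   3  -1   9  -18 ]
  [ 0  -1   0  -2    6 ]
r2 ↔ r3
  [ 1   1   0  -1    0 ]
  [ 0   3  -1   9  -18 ]
  [ 0   0   0   0    1 ]
  [ 0  -1   0  -2    6 ]
r2 ← 1/3·r2
  [ 1   1     0  -1   0 ]
  [ 0   1  -1/3   3  -6 ]
  [ 0   0     0   0   1 ]
  [ 0  -1     0  -2   6 ]
r4 ← r4 + r2
  [ 1  1     0  -1   0 ]
  [ 0  1  -1/3   3  -6 ]
  [ 0  0     0   0   1 ]
  [ 0  0  -1/3   1   0 ]
r3 ↔ r4
  [ 1  1     0  -1   0 ]
  [ 0  1  -1/3   3  -6 ]
  [ 0  0  -1/3   1   0 ]
  [ 0  0     0   0   1 ]
r3 ← -3·r3
  [ 1  1     0  -1   0 ]
  [ 0  1  -1/3   3  -6 ]
  [ 0  0     1  -3   0 ]
  [ 0  0     0   0   1 ]
r2 ← r2 + 6·r4
  [ 1  1     0  -1  0 ]
  [ 0  1  -1/3   3  0 ]
  [ 0  0     1  -3  0 ]
  [ 0  0     0   0  1 ]
r2 ← r2 + 1/3·r3
  [ 1  1  0  -1  0 ]
  [ 0  1  0   2  0 ]
  [ 0  0  1  -3  0 ]
  [ 0  0  0   0  1 ]
r1 ← r1 − r2
  [ 1  0  0  -3  0 ]
  [ 0  1  0   2  0 ]
  [ 0  0  1  -3  0 ]
  [ 0  0  0   0  1 ]

[[1, 0, 0, -3, 0], [0, 1, 0, 2, 0], [0, 0, 1, -3, 0], [0, 0, 0, 0, 1]]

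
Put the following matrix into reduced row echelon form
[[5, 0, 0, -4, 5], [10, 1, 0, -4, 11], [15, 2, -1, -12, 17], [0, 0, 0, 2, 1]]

Multiply R1 by 1/5.
  [  1  0   0  -4/5   1 ]
  [ 10  1   0    -4  11 ]
  [ 15  2  -1   -12  17 ]
  [  0  0   0     2   1 ]
Subtract 10 times R1 from R2.
  [  1  0   0  -4/5   1 ]
  [  0  1   0     4   1 ]
  [ 15  2  -1   -12  17 ]
  [  0  0   0     2   1 ]
Subtract 15 times R1 from R3.
  [ 1  0   0  -4/5  1 ]
  [ 0  1   0     4  1 ]
  [ 0  2  -1     0  2 ]
  [ 0  0   0     2  1 ]
Subtract 2 times R2 from R3.
  [ 1  0   0  -4/5  1 ]
  [ 0  1   0     4  1 ]
  [ 0  0  -1    -8  0 ]
  [ 0  0   0     2  1 ]
Multiply R3 by -1.
  [ 1  0  0  -4/5  1 ]
  [ 0  1  0     4  1 ]
  [ 0  0  1     8  0 ]
  [ 0  0  0     2  1 ]
Multiply R4 by 1/2.
  [ 1  0  0  -4/5    1 ]
  [ 0  1  0     4    1 ]
  [ 0  0  1     8    0 ]
  [ 0  0  0     1  1/2 ]
Subtract 8 times R4 from R3.
  [ 1  0  0  -4/5    1 ]
  [ 0  1  0     4    1 ]
  [ 0  0  1     0   -4 ]
  [ 0  0  0     1  1/2 ]
Subtract 4 times R4 from R2.
  [ 1  0  0  -4/5    1 ]
  [ 0  1  0     0   -1 ]
  [ 0  0  1     0   -4 ]
  [ 0  0  0     1  1/2 ]
Add 4/5 times R4 to R1.
  [ 1  0  0  0  7/5 ]
  [ 0  1  0  0   -1 ]
  [ 0  0  1  0   -4 ]
  [ 0  0  0  1  1/2 ]

[[1, 0, 0, 0, 7/5], [0, 1, 0, 0, -1], [0, 0, 1, 0, -4], [0, 0, 0, 1, 1/2]]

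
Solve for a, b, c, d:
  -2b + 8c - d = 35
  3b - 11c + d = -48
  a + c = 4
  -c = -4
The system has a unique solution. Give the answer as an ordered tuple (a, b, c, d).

Form the augmented matrix and row-reduce:
  [ 0  -2    8  -1  |   35 ]
  [ 0   3  -11   1  |  -48 ]
  [ 1   0    1   0  |    4 ]
  [ 0   0   -1   0  |   -4 ]
r1 ↔ r3
  [ 1   0    1   0  |    4 ]
  [ 0   3  -11   1  |  -48 ]
  [ 0  -2    8  -1  |   35 ]
  [ 0   0   -1   0  |   -4 ]
r2 := 1/3·r2
  [ 1   0      1    0  |    4 ]
  [ 0   1  -11/3  1/3  |  -16 ]
  [ 0  -2      8   -1  |   35 ]
  [ 0   0     -1    0  |   -4 ]
r3 := r3 + 2·r2
  [ 1  0      1     0  |    4 ]
  [ 0  1  -11/3   1/3  |  -16 ]
  [ 0  0    2/3  -1/3  |    3 ]
  [ 0  0     -1     0  |   -4 ]
r3 := 3/2·r3
  [ 1  0      1     0  |    4 ]
  [ 0  1  -11/3   1/3  |  -16 ]
  [ 0  0      1  -1/2  |  9/2 ]
  [ 0  0     -1     0  |   -4 ]
r4 := r4 + r3
  [ 1  0      1     0  |    4 ]
  [ 0  1  -11/3   1/3  |  -16 ]
  [ 0  0      1  -1/2  |  9/2 ]
  [ 0  0      0  -1/2  |  1/2 ]
r4 := -2·r4
  [ 1  0      1     0  |    4 ]
  [ 0  1  -11/3   1/3  |  -16 ]
  [ 0  0      1  -1/2  |  9/2 ]
  [ 0  0      0     1  |   -1 ]
r3 := r3 + 1/2·r4
  [ 1  0      1    0  |    4 ]
  [ 0  1  -11/3  1/3  |  -16 ]
  [ 0  0      1    0  |    4 ]
  [ 0  0      0    1  |   -1 ]
r2 := r2 − 1/3·r4
  [ 1  0      1  0  |      4 ]
  [ 0  1  -11/3  0  |  -47/3 ]
  [ 0  0      1  0  |      4 ]
  [ 0  0      0  1  |     -1 ]
r2 := r2 + 11/3·r3
  [ 1  0  1  0  |   4 ]
  [ 0  1  0  0  |  -1 ]
  [ 0  0  1  0  |   4 ]
  [ 0  0  0  1  |  -1 ]
r1 := r1 − r3
  [ 1  0  0  0  |   0 ]
  [ 0  1  0  0  |  -1 ]
  [ 0  0  1  0  |   4 ]
  [ 0  0  0  1  |  -1 ]
Reading off the last column: a = 0, b = -1, c = 4, d = -1.

(0, -1, 4, -1)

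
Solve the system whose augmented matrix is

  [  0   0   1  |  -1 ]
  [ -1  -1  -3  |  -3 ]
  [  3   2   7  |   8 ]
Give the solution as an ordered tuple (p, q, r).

R1 <-> R2
  [ -1  -1  -3  |  -3 ]
  [  0   0   1  |  -1 ]
  [  3   2   7  |   8 ]
R1 → -1·R1
  [ 1  1  3  |   3 ]
  [ 0  0  1  |  -1 ]
  [ 3  2  7  |   8 ]
R3 → R3 − 3·R1
  [ 1   1   3  |   3 ]
  [ 0   0   1  |  -1 ]
  [ 0  -1  -2  |  -1 ]
R2 <-> R3
  [ 1   1   3  |   3 ]
  [ 0  -1  -2  |  -1 ]
  [ 0   0   1  |  -1 ]
R2 → -1·R2
  [ 1  1  3  |   3 ]
  [ 0  1  2  |   1 ]
  [ 0  0  1  |  -1 ]
R2 → R2 − 2·R3
  [ 1  1  3  |   3 ]
  [ 0  1  0  |   3 ]
  [ 0  0  1  |  -1 ]
R1 → R1 − 3·R3
  [ 1  1  0  |   6 ]
  [ 0  1  0  |   3 ]
  [ 0  0  1  |  -1 ]
R1 → R1 − R2
  [ 1  0  0  |   3 ]
  [ 0  1  0  |   3 ]
  [ 0  0  1  |  -1 ]
Reading off the last column: p = 3, q = 3, r = -1.

(3, 3, -1)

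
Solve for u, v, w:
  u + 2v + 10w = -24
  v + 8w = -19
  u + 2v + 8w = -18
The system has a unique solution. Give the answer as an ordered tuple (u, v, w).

(-4, 5, -3)

Form the augmented matrix and row-reduce:
  [ 1  2  10  |  -24 ]
  [ 0  1   8  |  -19 ]
  [ 1  2   8  |  -18 ]
ρ3 -> ρ3 − ρ1
  [ 1  2  10  |  -24 ]
  [ 0  1   8  |  -19 ]
  [ 0  0  -2  |    6 ]
ρ3 -> -1/2·ρ3
  [ 1  2  10  |  -24 ]
  [ 0  1   8  |  -19 ]
  [ 0  0   1  |   -3 ]
ρ2 -> ρ2 − 8·ρ3
  [ 1  2  10  |  -24 ]
  [ 0  1   0  |    5 ]
  [ 0  0   1  |   -3 ]
ρ1 -> ρ1 − 10·ρ3
  [ 1  2  0  |   6 ]
  [ 0  1  0  |   5 ]
  [ 0  0  1  |  -3 ]
ρ1 -> ρ1 − 2·ρ2
  [ 1  0  0  |  -4 ]
  [ 0  1  0  |   5 ]
  [ 0  0  1  |  -3 ]
Reading off the last column: u = -4, v = 5, w = -3.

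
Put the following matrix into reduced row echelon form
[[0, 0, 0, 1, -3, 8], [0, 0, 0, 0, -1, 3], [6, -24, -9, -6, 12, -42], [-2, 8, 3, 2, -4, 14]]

[[1, -4, -3/2, 0, 0, -2], [0, 0, 0, 1, 0, -1], [0, 0, 0, 0, 1, -3], [0, 0, 0, 0, 0, 0]]

Swap R1 and R3.
  [  6  -24  -9  -6  12  -42 ]
  [  0    0   0   0  -1    3 ]
  [  0    0   0   1  -3    8 ]
  [ -2    8   3   2  -4   14 ]
Multiply R1 by 1/6.
  [  1  -4  -3/2  -1   2  -7 ]
  [  0   0     0   0  -1   3 ]
  [  0   0     0   1  -3   8 ]
  [ -2   8     3   2  -4  14 ]
Add 2 times R1 to R4.
  [ 1  -4  -3/2  -1   2  -7 ]
  [ 0   0     0   0  -1   3 ]
  [ 0   0     0   1  -3   8 ]
  [ 0   0     0   0   0   0 ]
Swap R2 and R3.
  [ 1  -4  -3/2  -1   2  -7 ]
  [ 0   0     0   1  -3   8 ]
  [ 0   0     0   0  -1   3 ]
  [ 0   0     0   0   0   0 ]
Multiply R3 by -1.
  [ 1  -4  -3/2  -1   2  -7 ]
  [ 0   0     0   1  -3   8 ]
  [ 0   0     0   0   1  -3 ]
  [ 0   0     0   0   0   0 ]
Add 3 times R3 to R2.
  [ 1  -4  -3/2  -1  2  -7 ]
  [ 0   0     0   1  0  -1 ]
  [ 0   0     0   0  1  -3 ]
  [ 0   0     0   0  0   0 ]
Subtract 2 times R3 from R1.
  [ 1  -4  -3/2  -1  0  -1 ]
  [ 0   0     0   1  0  -1 ]
  [ 0   0     0   0  1  -3 ]
  [ 0   0     0   0  0   0 ]
Add R2 to R1.
  [ 1  -4  -3/2  0  0  -2 ]
  [ 0   0     0  1  0  -1 ]
  [ 0   0     0  0  1  -3 ]
  [ 0   0     0  0  0   0 ]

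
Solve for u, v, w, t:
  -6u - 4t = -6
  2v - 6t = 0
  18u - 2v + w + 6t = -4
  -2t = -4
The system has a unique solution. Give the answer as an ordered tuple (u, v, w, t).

Form the augmented matrix and row-reduce:
  [ -6   0  0  -4  |  -6 ]
  [  0   2  0  -6  |   0 ]
  [ 18  -2  1   6  |  -4 ]
  [  0   0  0  -2  |  -4 ]
Multiply R1 by -1/6.
Subtract 18 times R1 from R3.
Multiply R2 by 1/2.
Add 2 times R2 to R3.
Multiply R4 by -1/2.
Add 12 times R4 to R3.
Add 3 times R4 to R2.
Subtract 2/3 times R4 from R1.
Reading off the last column: u = -1/3, v = 6, w = 2, t = 2.

(-1/3, 6, 2, 2)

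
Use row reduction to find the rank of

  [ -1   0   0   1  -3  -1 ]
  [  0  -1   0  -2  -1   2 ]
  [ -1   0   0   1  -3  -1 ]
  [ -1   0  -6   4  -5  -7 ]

R1 -> -1·R1
  [  1   0   0  -1   3   1 ]
  [  0  -1   0  -2  -1   2 ]
  [ -1   0   0   1  -3  -1 ]
  [ -1   0  -6   4  -5  -7 ]
R3 -> R3 + R1
  [  1   0   0  -1   3   1 ]
  [  0  -1   0  -2  -1   2 ]
  [  0   0   0   0   0   0 ]
  [ -1   0  -6   4  -5  -7 ]
R4 -> R4 + R1
  [ 1   0   0  -1   3   1 ]
  [ 0  -1   0  -2  -1   2 ]
  [ 0   0   0   0   0   0 ]
  [ 0   0  -6   3  -2  -6 ]
R2 -> -1·R2
  [ 1  0   0  -1   3   1 ]
  [ 0  1   0   2   1  -2 ]
  [ 0  0   0   0   0   0 ]
  [ 0  0  -6   3  -2  -6 ]
R3 <=> R4
  [ 1  0   0  -1   3   1 ]
  [ 0  1   0   2   1  -2 ]
  [ 0  0  -6   3  -2  -6 ]
  [ 0  0   0   0   0   0 ]
R3 -> -1/6·R3
  [ 1  0  0    -1    3   1 ]
  [ 0  1  0     2    1  -2 ]
  [ 0  0  1  -1/2  1/3   1 ]
  [ 0  0  0     0    0   0 ]
The reduced form has 3 nonzero rows.

rank = 3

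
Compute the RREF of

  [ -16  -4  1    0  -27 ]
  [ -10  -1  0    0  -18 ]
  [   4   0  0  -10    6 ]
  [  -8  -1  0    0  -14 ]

[[1, 0, 0, 0, 2], [0, 1, 0, 0, -2], [0, 0, 1, 0, -3], [0, 0, 0, 1, 1/5]]

R1 ← -1/16·R1
  [   1  1/4  -1/16    0  27/16 ]
  [ -10   -1      0    0    -18 ]
  [   4    0      0  -10      6 ]
  [  -8   -1      0    0    -14 ]
R2 ← R2 + 10·R1
  [  1  1/4  -1/16    0  27/16 ]
  [  0  3/2   -5/8    0   -9/8 ]
  [  4    0      0  -10      6 ]
  [ -8   -1      0    0    -14 ]
R3 ← R3 − 4·R1
  [  1  1/4  -1/16    0  27/16 ]
  [  0  3/2   -5/8    0   -9/8 ]
  [  0   -1    1/4  -10   -3/4 ]
  [ -8   -1      0    0    -14 ]
R4 ← R4 + 8·R1
  [ 1  1/4  -1/16    0  27/16 ]
  [ 0  3/2   -5/8    0   -9/8 ]
  [ 0   -1    1/4  -10   -3/4 ]
  [ 0    1   -1/2    0   -1/2 ]
R2 ← 2/3·R2
  [ 1  1/4  -1/16    0  27/16 ]
  [ 0    1  -5/12    0   -3/4 ]
  [ 0   -1    1/4  -10   -3/4 ]
  [ 0    1   -1/2    0   -1/2 ]
R3 ← R3 + R2
  [ 1  1/4  -1/16    0  27/16 ]
  [ 0    1  -5/12    0   -3/4 ]
  [ 0    0   -1/6  -10   -3/2 ]
  [ 0    1   -1/2    0   -1/2 ]
R4 ← R4 − R2
  [ 1  1/4  -1/16    0  27/16 ]
  [ 0    1  -5/12    0   -3/4 ]
  [ 0    0   -1/6  -10   -3/2 ]
  [ 0    0  -1/12    0    1/4 ]
R3 ← -6·R3
  [ 1  1/4  -1/16   0  27/16 ]
  [ 0    1  -5/12   0   -3/4 ]
  [ 0    0      1  60      9 ]
  [ 0    0  -1/12   0    1/4 ]
R4 ← R4 + 1/12·R3
  [ 1  1/4  -1/16   0  27/16 ]
  [ 0    1  -5/12   0   -3/4 ]
  [ 0    0      1  60      9 ]
  [ 0    0      0   5      1 ]
R4 ← 1/5·R4
  [ 1  1/4  -1/16   0  27/16 ]
  [ 0    1  -5/12   0   -3/4 ]
  [ 0    0      1  60      9 ]
  [ 0    0      0   1    1/5 ]
R3 ← R3 − 60·R4
  [ 1  1/4  -1/16  0  27/16 ]
  [ 0    1  -5/12  0   -3/4 ]
  [ 0    0      1  0     -3 ]
  [ 0    0      0  1    1/5 ]
R2 ← R2 + 5/12·R3
  [ 1  1/4  -1/16  0  27/16 ]
  [ 0    1      0  0     -2 ]
  [ 0    0      1  0     -3 ]
  [ 0    0      0  1    1/5 ]
R1 ← R1 + 1/16·R3
  [ 1  1/4  0  0  3/2 ]
  [ 0    1  0  0   -2 ]
  [ 0    0  1  0   -3 ]
  [ 0    0  0  1  1/5 ]
R1 ← R1 − 1/4·R2
  [ 1  0  0  0    2 ]
  [ 0  1  0  0   -2 ]
  [ 0  0  1  0   -3 ]
  [ 0  0  0  1  1/5 ]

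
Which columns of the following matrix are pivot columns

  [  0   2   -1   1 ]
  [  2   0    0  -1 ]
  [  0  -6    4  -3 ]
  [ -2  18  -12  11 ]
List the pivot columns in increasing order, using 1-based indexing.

Swap R1 and R2.
  [  2   0    0  -1 ]
  [  0   2   -1   1 ]
  [  0  -6    4  -3 ]
  [ -2  18  -12  11 ]
Multiply R1 by 1/2.
  [  1   0    0  -1/2 ]
  [  0   2   -1     1 ]
  [  0  -6    4    -3 ]
  [ -2  18  -12    11 ]
Add 2 times R1 to R4.
  [ 1   0    0  -1/2 ]
  [ 0   2   -1     1 ]
  [ 0  -6    4    -3 ]
  [ 0  18  -12    10 ]
Multiply R2 by 1/2.
  [ 1   0     0  -1/2 ]
  [ 0   1  -1/2   1/2 ]
  [ 0  -6     4    -3 ]
  [ 0  18   -12    10 ]
Add 6 times R2 to R3.
  [ 1   0     0  -1/2 ]
  [ 0   1  -1/2   1/2 ]
  [ 0   0     1     0 ]
  [ 0  18   -12    10 ]
Subtract 18 times R2 from R4.
  [ 1  0     0  -1/2 ]
  [ 0  1  -1/2   1/2 ]
  [ 0  0     1     0 ]
  [ 0  0    -3     1 ]
Add 3 times R3 to R4.
  [ 1  0     0  -1/2 ]
  [ 0  1  -1/2   1/2 ]
  [ 0  0     1     0 ]
  [ 0  0     0     1 ]
Subtract 1/2 times R4 from R2.
  [ 1  0     0  -1/2 ]
  [ 0  1  -1/2     0 ]
  [ 0  0     1     0 ]
  [ 0  0     0     1 ]
Add 1/2 times R4 to R1.
  [ 1  0     0  0 ]
  [ 0  1  -1/2  0 ]
  [ 0  0     1  0 ]
  [ 0  0     0  1 ]
Add 1/2 times R3 to R2.
  [ 1  0  0  0 ]
  [ 0  1  0  0 ]
  [ 0  0  1  0 ]
  [ 0  0  0  1 ]
Pivot columns are the columns containing a leading 1.

1, 2, 3, 4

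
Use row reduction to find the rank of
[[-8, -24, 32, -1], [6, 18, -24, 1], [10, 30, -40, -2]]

rank = 2

Multiply R1 by -1/8.
  [  1   3   -4  1/8 ]
  [  6  18  -24    1 ]
  [ 10  30  -40   -2 ]
Subtract 6 times R1 from R2.
  [  1   3   -4  1/8 ]
  [  0   0    0  1/4 ]
  [ 10  30  -40   -2 ]
Subtract 10 times R1 from R3.
  [ 1  3  -4    1/8 ]
  [ 0  0   0    1/4 ]
  [ 0  0   0  -13/4 ]
Multiply R2 by 4.
  [ 1  3  -4    1/8 ]
  [ 0  0   0      1 ]
  [ 0  0   0  -13/4 ]
Add 13/4 times R2 to R3.
  [ 1  3  -4  1/8 ]
  [ 0  0   0    1 ]
  [ 0  0   0    0 ]
Subtract 1/8 times R2 from R1.
  [ 1  3  -4  0 ]
  [ 0  0   0  1 ]
  [ 0  0   0  0 ]
The reduced form has 2 nonzero rows.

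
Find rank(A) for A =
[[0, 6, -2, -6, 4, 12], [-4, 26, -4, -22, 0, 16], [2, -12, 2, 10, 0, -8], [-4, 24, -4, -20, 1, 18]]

R1 <=> R2
  [ -4   26  -4  -22  0  16 ]
  [  0    6  -2   -6  4  12 ]
  [  2  -12   2   10  0  -8 ]
  [ -4   24  -4  -20  1  18 ]
R1 -> -1/4·R1
  [  1  -13/2   1  11/2  0  -4 ]
  [  0      6  -2    -6  4  12 ]
  [  2    -12   2    10  0  -8 ]
  [ -4     24  -4   -20  1  18 ]
R3 -> R3 − 2·R1
  [  1  -13/2   1  11/2  0  -4 ]
  [  0      6  -2    -6  4  12 ]
  [  0      1   0    -1  0   0 ]
  [ -4     24  -4   -20  1  18 ]
R4 -> R4 + 4·R1
  [ 1  -13/2   1  11/2  0  -4 ]
  [ 0      6  -2    -6  4  12 ]
  [ 0      1   0    -1  0   0 ]
  [ 0     -2   0     2  1   2 ]
R2 -> 1/6·R2
  [ 1  -13/2     1  11/2    0  -4 ]
  [ 0      1  -1/3    -1  2/3   2 ]
  [ 0      1     0    -1    0   0 ]
  [ 0     -2     0     2    1   2 ]
R3 -> R3 − R2
  [ 1  -13/2     1  11/2     0  -4 ]
  [ 0      1  -1/3    -1   2/3   2 ]
  [ 0      0   1/3     0  -2/3  -2 ]
  [ 0     -2     0     2     1   2 ]
R4 -> R4 + 2·R2
  [ 1  -13/2     1  11/2     0  -4 ]
  [ 0      1  -1/3    -1   2/3   2 ]
  [ 0      0   1/3     0  -2/3  -2 ]
  [ 0      0  -2/3     0   7/3   6 ]
R3 -> 3·R3
  [ 1  -13/2     1  11/2    0  -4 ]
  [ 0      1  -1/3    -1  2/3   2 ]
  [ 0      0     1     0   -2  -6 ]
  [ 0      0  -2/3     0  7/3   6 ]
R4 -> R4 + 2/3·R3
  [ 1  -13/2     1  11/2    0  -4 ]
  [ 0      1  -1/3    -1  2/3   2 ]
  [ 0      0     1     0   -2  -6 ]
  [ 0      0     0     0    1   2 ]
R3 -> R3 + 2·R4
  [ 1  -13/2     1  11/2    0  -4 ]
  [ 0      1  -1/3    -1  2/3   2 ]
  [ 0      0     1     0    0  -2 ]
  [ 0      0     0     0    1   2 ]
R2 -> R2 − 2/3·R4
  [ 1  -13/2     1  11/2  0   -4 ]
  [ 0      1  -1/3    -1  0  2/3 ]
  [ 0      0     1     0  0   -2 ]
  [ 0      0     0     0  1    2 ]
R2 -> R2 + 1/3·R3
  [ 1  -13/2  1  11/2  0  -4 ]
  [ 0      1  0    -1  0   0 ]
  [ 0      0  1     0  0  -2 ]
  [ 0      0  0     0  1   2 ]
R1 -> R1 − R3
  [ 1  -13/2  0  11/2  0  -2 ]
  [ 0      1  0    -1  0   0 ]
  [ 0      0  1     0  0  -2 ]
  [ 0      0  0     0  1   2 ]
R1 -> R1 + 13/2·R2
  [ 1  0  0  -1  0  -2 ]
  [ 0  1  0  -1  0   0 ]
  [ 0  0  1   0  0  -2 ]
  [ 0  0  0   0  1   2 ]
The reduced form has 4 nonzero rows.

rank = 4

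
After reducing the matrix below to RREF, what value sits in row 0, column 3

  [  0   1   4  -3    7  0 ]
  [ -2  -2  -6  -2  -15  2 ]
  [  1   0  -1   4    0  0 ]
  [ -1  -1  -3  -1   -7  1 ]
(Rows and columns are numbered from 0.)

R1 <=> R2
  [ -2  -2  -6  -2  -15  2 ]
  [  0   1   4  -3    7  0 ]
  [  1   0  -1   4    0  0 ]
  [ -1  -1  -3  -1   -7  1 ]
R1 → -1/2·R1
  [  1   1   3   1  15/2  -1 ]
  [  0   1   4  -3     7   0 ]
  [  1   0  -1   4     0   0 ]
  [ -1  -1  -3  -1    -7   1 ]
R3 → R3 − R1
  [  1   1   3   1   15/2  -1 ]
  [  0   1   4  -3      7   0 ]
  [  0  -1  -4   3  -15/2   1 ]
  [ -1  -1  -3  -1     -7   1 ]
R4 → R4 + R1
  [ 1   1   3   1   15/2  -1 ]
  [ 0   1   4  -3      7   0 ]
  [ 0  -1  -4   3  -15/2   1 ]
  [ 0   0   0   0    1/2   0 ]
R3 → R3 + R2
  [ 1  1  3   1  15/2  -1 ]
  [ 0  1  4  -3     7   0 ]
  [ 0  0  0   0  -1/2   1 ]
  [ 0  0  0   0   1/2   0 ]
R3 → -2·R3
  [ 1  1  3   1  15/2  -1 ]
  [ 0  1  4  -3     7   0 ]
  [ 0  0  0   0     1  -2 ]
  [ 0  0  0   0   1/2   0 ]
R4 → R4 − 1/2·R3
  [ 1  1  3   1  15/2  -1 ]
  [ 0  1  4  -3     7   0 ]
  [ 0  0  0   0     1  -2 ]
  [ 0  0  0   0     0   1 ]
R3 → R3 + 2·R4
  [ 1  1  3   1  15/2  -1 ]
  [ 0  1  4  -3     7   0 ]
  [ 0  0  0   0     1   0 ]
  [ 0  0  0   0     0   1 ]
R1 → R1 + R4
  [ 1  1  3   1  15/2  0 ]
  [ 0  1  4  -3     7  0 ]
  [ 0  0  0   0     1  0 ]
  [ 0  0  0   0     0  1 ]
R2 → R2 − 7·R3
  [ 1  1  3   1  15/2  0 ]
  [ 0  1  4  -3     0  0 ]
  [ 0  0  0   0     1  0 ]
  [ 0  0  0   0     0  1 ]
R1 → R1 − 15/2·R3
  [ 1  1  3   1  0  0 ]
  [ 0  1  4  -3  0  0 ]
  [ 0  0  0   0  1  0 ]
  [ 0  0  0   0  0  1 ]
R1 → R1 − R2
  [ 1  0  -1   4  0  0 ]
  [ 0  1   4  -3  0  0 ]
  [ 0  0   0   0  1  0 ]
  [ 0  0   0   0  0  1 ]

4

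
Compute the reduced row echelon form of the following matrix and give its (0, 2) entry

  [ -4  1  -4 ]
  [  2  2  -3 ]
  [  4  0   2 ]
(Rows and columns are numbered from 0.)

1/2

R1 := -1/4·R1
  [ 1  -1/4   1 ]
  [ 2     2  -3 ]
  [ 4     0   2 ]
R2 := R2 − 2·R1
  [ 1  -1/4   1 ]
  [ 0   5/2  -5 ]
  [ 4     0   2 ]
R3 := R3 − 4·R1
  [ 1  -1/4   1 ]
  [ 0   5/2  -5 ]
  [ 0     1  -2 ]
R2 := 2/5·R2
  [ 1  -1/4   1 ]
  [ 0     1  -2 ]
  [ 0     1  -2 ]
R3 := R3 − R2
  [ 1  -1/4   1 ]
  [ 0     1  -2 ]
  [ 0     0   0 ]
R1 := R1 + 1/4·R2
  [ 1  0  1/2 ]
  [ 0  1   -2 ]
  [ 0  0    0 ]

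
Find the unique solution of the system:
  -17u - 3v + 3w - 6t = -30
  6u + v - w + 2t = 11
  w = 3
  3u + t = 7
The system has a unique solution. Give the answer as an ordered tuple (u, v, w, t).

(3, 0, 3, -2)

Form the augmented matrix and row-reduce:
  [ -17  -3   3  -6  |  -30 ]
  [   6   1  -1   2  |   11 ]
  [   0   0   1   0  |    3 ]
  [   3   0   0   1  |    7 ]
ρ1 ← -1/17·ρ1
  [ 1  3/17  -3/17  6/17  |  30/17 ]
  [ 6     1     -1     2  |     11 ]
  [ 0     0      1     0  |      3 ]
  [ 3     0      0     1  |      7 ]
ρ2 ← ρ2 − 6·ρ1
  [ 1   3/17  -3/17   6/17  |  30/17 ]
  [ 0  -1/17   1/17  -2/17  |   7/17 ]
  [ 0      0      1      0  |      3 ]
  [ 3      0      0      1  |      7 ]
ρ4 ← ρ4 − 3·ρ1
  [ 1   3/17  -3/17   6/17  |  30/17 ]
  [ 0  -1/17   1/17  -2/17  |   7/17 ]
  [ 0      0      1      0  |      3 ]
  [ 0  -9/17   9/17  -1/17  |  29/17 ]
ρ2 ← -17·ρ2
  [ 1   3/17  -3/17   6/17  |  30/17 ]
  [ 0      1     -1      2  |     -7 ]
  [ 0      0      1      0  |      3 ]
  [ 0  -9/17   9/17  -1/17  |  29/17 ]
ρ4 ← ρ4 + 9/17·ρ2
  [ 1  3/17  -3/17  6/17  |  30/17 ]
  [ 0     1     -1     2  |     -7 ]
  [ 0     0      1     0  |      3 ]
  [ 0     0      0     1  |     -2 ]
ρ2 ← ρ2 − 2·ρ4
  [ 1  3/17  -3/17  6/17  |  30/17 ]
  [ 0     1     -1     0  |     -3 ]
  [ 0     0      1     0  |      3 ]
  [ 0     0      0     1  |     -2 ]
ρ1 ← ρ1 − 6/17·ρ4
  [ 1  3/17  -3/17  0  |  42/17 ]
  [ 0     1     -1  0  |     -3 ]
  [ 0     0      1  0  |      3 ]
  [ 0     0      0  1  |     -2 ]
ρ2 ← ρ2 + ρ3
  [ 1  3/17  -3/17  0  |  42/17 ]
  [ 0     1      0  0  |      0 ]
  [ 0     0      1  0  |      3 ]
  [ 0     0      0  1  |     -2 ]
ρ1 ← ρ1 + 3/17·ρ3
  [ 1  3/17  0  0  |   3 ]
  [ 0     1  0  0  |   0 ]
  [ 0     0  1  0  |   3 ]
  [ 0     0  0  1  |  -2 ]
ρ1 ← ρ1 − 3/17·ρ2
  [ 1  0  0  0  |   3 ]
  [ 0  1  0  0  |   0 ]
  [ 0  0  1  0  |   3 ]
  [ 0  0  0  1  |  -2 ]
Reading off the last column: u = 3, v = 0, w = 3, t = -2.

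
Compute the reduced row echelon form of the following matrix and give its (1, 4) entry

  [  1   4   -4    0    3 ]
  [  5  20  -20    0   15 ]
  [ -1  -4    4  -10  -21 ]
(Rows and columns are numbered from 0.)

9/5

Subtract 5 times ρ1 from ρ2.
  [  1   4  -4    0    3 ]
  [  0   0   0    0    0 ]
  [ -1  -4   4  -10  -21 ]
Add ρ1 to ρ3.
  [ 1  4  -4    0    3 ]
  [ 0  0   0    0    0 ]
  [ 0  0   0  -10  -18 ]
Swap ρ2 and ρ3.
  [ 1  4  -4    0    3 ]
  [ 0  0   0  -10  -18 ]
  [ 0  0   0    0    0 ]
Multiply ρ2 by -1/10.
  [ 1  4  -4  0    3 ]
  [ 0  0   0  1  9/5 ]
  [ 0  0   0  0    0 ]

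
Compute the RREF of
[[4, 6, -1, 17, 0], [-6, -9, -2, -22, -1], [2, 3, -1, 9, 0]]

[[1, 3/2, 0, 4, 0], [0, 0, 1, -1, 0], [0, 0, 0, 0, 1]]

Multiply r1 by 1/4.
Add 6 times r1 to r2.
Subtract 2 times r1 from r3.
Multiply r2 by -2/7.
Add 1/2 times r2 to r3.
Multiply r3 by 7.
Subtract 2/7 times r3 from r2.
Add 1/4 times r2 to r1.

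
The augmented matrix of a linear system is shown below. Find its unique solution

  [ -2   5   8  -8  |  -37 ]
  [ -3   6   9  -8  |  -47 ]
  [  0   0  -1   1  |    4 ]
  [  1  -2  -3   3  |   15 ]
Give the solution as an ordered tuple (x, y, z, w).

(5, 1, -6, -2)

R1 -> -1/2·R1
  [  1  -5/2  -4   4  |  37/2 ]
  [ -3     6   9  -8  |   -47 ]
  [  0     0  -1   1  |     4 ]
  [  1    -2  -3   3  |    15 ]
R2 -> R2 + 3·R1
  [ 1  -5/2  -4  4  |  37/2 ]
  [ 0  -3/2  -3  4  |  17/2 ]
  [ 0     0  -1  1  |     4 ]
  [ 1    -2  -3  3  |    15 ]
R4 -> R4 − R1
  [ 1  -5/2  -4   4  |  37/2 ]
  [ 0  -3/2  -3   4  |  17/2 ]
  [ 0     0  -1   1  |     4 ]
  [ 0   1/2   1  -1  |  -7/2 ]
R2 -> -2/3·R2
  [ 1  -5/2  -4     4  |   37/2 ]
  [ 0     1   2  -8/3  |  -17/3 ]
  [ 0     0  -1     1  |      4 ]
  [ 0   1/2   1    -1  |   -7/2 ]
R4 -> R4 − 1/2·R2
  [ 1  -5/2  -4     4  |   37/2 ]
  [ 0     1   2  -8/3  |  -17/3 ]
  [ 0     0  -1     1  |      4 ]
  [ 0     0   0   1/3  |   -2/3 ]
R3 -> -1·R3
  [ 1  -5/2  -4     4  |   37/2 ]
  [ 0     1   2  -8/3  |  -17/3 ]
  [ 0     0   1    -1  |     -4 ]
  [ 0     0   0   1/3  |   -2/3 ]
R4 -> 3·R4
  [ 1  -5/2  -4     4  |   37/2 ]
  [ 0     1   2  -8/3  |  -17/3 ]
  [ 0     0   1    -1  |     -4 ]
  [ 0     0   0     1  |     -2 ]
R3 -> R3 + R4
  [ 1  -5/2  -4     4  |   37/2 ]
  [ 0     1   2  -8/3  |  -17/3 ]
  [ 0     0   1     0  |     -6 ]
  [ 0     0   0     1  |     -2 ]
R2 -> R2 + 8/3·R4
  [ 1  -5/2  -4  4  |  37/2 ]
  [ 0     1   2  0  |   -11 ]
  [ 0     0   1  0  |    -6 ]
  [ 0     0   0  1  |    -2 ]
R1 -> R1 − 4·R4
  [ 1  -5/2  -4  0  |  53/2 ]
  [ 0     1   2  0  |   -11 ]
  [ 0     0   1  0  |    -6 ]
  [ 0     0   0  1  |    -2 ]
R2 -> R2 − 2·R3
  [ 1  -5/2  -4  0  |  53/2 ]
  [ 0     1   0  0  |     1 ]
  [ 0     0   1  0  |    -6 ]
  [ 0     0   0  1  |    -2 ]
R1 -> R1 + 4·R3
  [ 1  -5/2  0  0  |  5/2 ]
  [ 0     1  0  0  |    1 ]
  [ 0     0  1  0  |   -6 ]
  [ 0     0  0  1  |   -2 ]
R1 -> R1 + 5/2·R2
  [ 1  0  0  0  |   5 ]
  [ 0  1  0  0  |   1 ]
  [ 0  0  1  0  |  -6 ]
  [ 0  0  0  1  |  -2 ]
Reading off the last column: x = 5, y = 1, z = -6, w = -2.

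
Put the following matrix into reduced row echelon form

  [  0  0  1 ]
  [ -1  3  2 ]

[[1, -3, 0], [0, 0, 1]]

Swap ρ1 and ρ2.
  [ -1  3  2 ]
  [  0  0  1 ]
Multiply ρ1 by -1.
  [ 1  -3  -2 ]
  [ 0   0   1 ]
Add 2 times ρ2 to ρ1.
  [ 1  -3  0 ]
  [ 0   0  1 ]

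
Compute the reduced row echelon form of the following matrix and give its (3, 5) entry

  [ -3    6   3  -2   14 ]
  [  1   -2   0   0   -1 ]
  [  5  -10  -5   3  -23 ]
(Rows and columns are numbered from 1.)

R1 -> -1/3·R1
  [ 1   -2  -1  2/3  -14/3 ]
  [ 1   -2   0    0     -1 ]
  [ 5  -10  -5    3    -23 ]
R2 -> R2 − R1
  [ 1   -2  -1   2/3  -14/3 ]
  [ 0    0   1  -2/3   11/3 ]
  [ 5  -10  -5     3    -23 ]
R3 -> R3 − 5·R1
  [ 1  -2  -1   2/3  -14/3 ]
  [ 0   0   1  -2/3   11/3 ]
  [ 0   0   0  -1/3    1/3 ]
R3 -> -3·R3
  [ 1  -2  -1   2/3  -14/3 ]
  [ 0   0   1  -2/3   11/3 ]
  [ 0   0   0     1     -1 ]
R2 -> R2 + 2/3·R3
  [ 1  -2  -1  2/3  -14/3 ]
  [ 0   0   1    0      3 ]
  [ 0   0   0    1     -1 ]
R1 -> R1 − 2/3·R3
  [ 1  -2  -1  0  -4 ]
  [ 0   0   1  0   3 ]
  [ 0   0   0  1  -1 ]
R1 -> R1 + R2
  [ 1  -2  0  0  -1 ]
  [ 0   0  1  0   3 ]
  [ 0   0  0  1  -1 ]

-1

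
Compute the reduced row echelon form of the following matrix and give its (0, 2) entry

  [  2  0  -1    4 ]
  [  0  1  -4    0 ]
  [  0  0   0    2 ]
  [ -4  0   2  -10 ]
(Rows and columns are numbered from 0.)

Multiply R1 by 1/2.
  [  1  0  -1/2    2 ]
  [  0  1    -4    0 ]
  [  0  0     0    2 ]
  [ -4  0     2  -10 ]
Add 4 times R1 to R4.
  [ 1  0  -1/2   2 ]
  [ 0  1    -4   0 ]
  [ 0  0     0   2 ]
  [ 0  0     0  -2 ]
Multiply R3 by 1/2.
  [ 1  0  -1/2   2 ]
  [ 0  1    -4   0 ]
  [ 0  0     0   1 ]
  [ 0  0     0  -2 ]
Add 2 times R3 to R4.
  [ 1  0  -1/2  2 ]
  [ 0  1    -4  0 ]
  [ 0  0     0  1 ]
  [ 0  0     0  0 ]
Subtract 2 times R3 from R1.
  [ 1  0  -1/2  0 ]
  [ 0  1    -4  0 ]
  [ 0  0     0  1 ]
  [ 0  0     0  0 ]

-1/2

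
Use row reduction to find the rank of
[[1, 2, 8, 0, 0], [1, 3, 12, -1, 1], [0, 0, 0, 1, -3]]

rank = 3

Subtract R1 from R2.
  [ 1  2  8   0   0 ]
  [ 0  1  4  -1   1 ]
  [ 0  0  0   1  -3 ]
Add R3 to R2.
  [ 1  2  8  0   0 ]
  [ 0  1  4  0  -2 ]
  [ 0  0  0  1  -3 ]
Subtract 2 times R2 from R1.
  [ 1  0  0  0   4 ]
  [ 0  1  4  0  -2 ]
  [ 0  0  0  1  -3 ]
The reduced form has 3 nonzero rows.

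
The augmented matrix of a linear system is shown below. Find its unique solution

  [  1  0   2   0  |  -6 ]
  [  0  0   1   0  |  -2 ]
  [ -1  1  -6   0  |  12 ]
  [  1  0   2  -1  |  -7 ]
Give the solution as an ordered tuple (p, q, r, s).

(-2, -2, -2, 1)

Add ρ1 to ρ3.
Subtract ρ1 from ρ4.
Swap ρ2 and ρ3.
Multiply ρ4 by -1.
Add 4 times ρ3 to ρ2.
Subtract 2 times ρ3 from ρ1.
Reading off the last column: p = -2, q = -2, r = -2, s = 1.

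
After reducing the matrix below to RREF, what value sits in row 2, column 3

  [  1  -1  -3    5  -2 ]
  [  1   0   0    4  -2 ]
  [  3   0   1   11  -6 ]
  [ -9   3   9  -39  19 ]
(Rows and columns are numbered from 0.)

R2 -> R2 − R1
  [  1  -1  -3    5  -2 ]
  [  0   1   3   -1   0 ]
  [  3   0   1   11  -6 ]
  [ -9   3   9  -39  19 ]
R3 -> R3 − 3·R1
  [  1  -1  -3    5  -2 ]
  [  0   1   3   -1   0 ]
  [  0   3  10   -4   0 ]
  [ -9   3   9  -39  19 ]
R4 -> R4 + 9·R1
  [ 1  -1   -3   5  -2 ]
  [ 0   1    3  -1   0 ]
  [ 0   3   10  -4   0 ]
  [ 0  -6  -18   6   1 ]
R3 -> R3 − 3·R2
  [ 1  -1   -3   5  -2 ]
  [ 0   1    3  -1   0 ]
  [ 0   0    1  -1   0 ]
  [ 0  -6  -18   6   1 ]
R4 -> R4 + 6·R2
  [ 1  -1  -3   5  -2 ]
  [ 0   1   3  -1   0 ]
  [ 0   0   1  -1   0 ]
  [ 0   0   0   0   1 ]
R1 -> R1 + 2·R4
  [ 1  -1  -3   5  0 ]
  [ 0   1   3  -1  0 ]
  [ 0   0   1  -1  0 ]
  [ 0   0   0   0  1 ]
R2 -> R2 − 3·R3
  [ 1  -1  -3   5  0 ]
  [ 0   1   0   2  0 ]
  [ 0   0   1  -1  0 ]
  [ 0   0   0   0  1 ]
R1 -> R1 + 3·R3
  [ 1  -1  0   2  0 ]
  [ 0   1  0   2  0 ]
  [ 0   0  1  -1  0 ]
  [ 0   0  0   0  1 ]
R1 -> R1 + R2
  [ 1  0  0   4  0 ]
  [ 0  1  0   2  0 ]
  [ 0  0  1  -1  0 ]
  [ 0  0  0   0  1 ]

-1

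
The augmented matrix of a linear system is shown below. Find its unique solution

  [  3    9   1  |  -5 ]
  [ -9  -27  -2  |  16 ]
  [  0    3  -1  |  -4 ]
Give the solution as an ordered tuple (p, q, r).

ρ1 -> 1/3·ρ1
  [  1    3  1/3  |  -5/3 ]
  [ -9  -27   -2  |    16 ]
  [  0    3   -1  |    -4 ]
ρ2 -> ρ2 + 9·ρ1
  [ 1  3  1/3  |  -5/3 ]
  [ 0  0    1  |     1 ]
  [ 0  3   -1  |    -4 ]
ρ2 ↔ ρ3
  [ 1  3  1/3  |  -5/3 ]
  [ 0  3   -1  |    -4 ]
  [ 0  0    1  |     1 ]
ρ2 -> 1/3·ρ2
  [ 1  3   1/3  |  -5/3 ]
  [ 0  1  -1/3  |  -4/3 ]
  [ 0  0     1  |     1 ]
ρ2 -> ρ2 + 1/3·ρ3
  [ 1  3  1/3  |  -5/3 ]
  [ 0  1    0  |    -1 ]
  [ 0  0    1  |     1 ]
ρ1 -> ρ1 − 1/3·ρ3
  [ 1  3  0  |  -2 ]
  [ 0  1  0  |  -1 ]
  [ 0  0  1  |   1 ]
ρ1 -> ρ1 − 3·ρ2
  [ 1  0  0  |   1 ]
  [ 0  1  0  |  -1 ]
  [ 0  0  1  |   1 ]
Reading off the last column: p = 1, q = -1, r = 1.

(1, -1, 1)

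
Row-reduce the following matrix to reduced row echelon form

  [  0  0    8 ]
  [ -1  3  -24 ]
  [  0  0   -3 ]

[[1, -3, 0], [0, 0, 1], [0, 0, 0]]

R1 ↔ R2
R1 := -1·R1
R2 := 1/8·R2
R3 := R3 + 3·R2
R1 := R1 − 24·R2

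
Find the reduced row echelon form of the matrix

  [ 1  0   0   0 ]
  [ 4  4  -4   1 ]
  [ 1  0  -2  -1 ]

[[1, 0, 0, 0], [0, 1, 0, 3/4], [0, 0, 1, 1/2]]

ρ2 ← ρ2 − 4·ρ1
  [ 1  0   0   0 ]
  [ 0  4  -4   1 ]
  [ 1  0  -2  -1 ]
ρ3 ← ρ3 − ρ1
  [ 1  0   0   0 ]
  [ 0  4  -4   1 ]
  [ 0  0  -2  -1 ]
ρ2 ← 1/4·ρ2
  [ 1  0   0    0 ]
  [ 0  1  -1  1/4 ]
  [ 0  0  -2   -1 ]
ρ3 ← -1/2·ρ3
  [ 1  0   0    0 ]
  [ 0  1  -1  1/4 ]
  [ 0  0   1  1/2 ]
ρ2 ← ρ2 + ρ3
  [ 1  0  0    0 ]
  [ 0  1  0  3/4 ]
  [ 0  0  1  1/2 ]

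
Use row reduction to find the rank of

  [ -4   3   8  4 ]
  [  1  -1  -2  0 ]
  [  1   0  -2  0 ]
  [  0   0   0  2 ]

Multiply R1 by -1/4.
Subtract R1 from R2.
Subtract R1 from R3.
Multiply R2 by -4.
Subtract 3/4 times R2 from R3.
Multiply R3 by 1/4.
Subtract 2 times R3 from R4.
Add 4 times R3 to R2.
Add R3 to R1.
Add 3/4 times R2 to R1.
The reduced form has 3 nonzero rows.

rank = 3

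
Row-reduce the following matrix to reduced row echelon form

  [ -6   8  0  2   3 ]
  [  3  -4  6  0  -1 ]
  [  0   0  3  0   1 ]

R1 := -1/6·R1
  [ 1  -4/3  0  -1/3  -1/2 ]
  [ 3    -4  6     0    -1 ]
  [ 0     0  3     0     1 ]
R2 := R2 − 3·R1
  [ 1  -4/3  0  -1/3  -1/2 ]
  [ 0     0  6     1   1/2 ]
  [ 0     0  3     0     1 ]
R2 := 1/6·R2
  [ 1  -4/3  0  -1/3  -1/2 ]
  [ 0     0  1   1/6  1/12 ]
  [ 0     0  3     0     1 ]
R3 := R3 − 3·R2
  [ 1  -4/3  0  -1/3  -1/2 ]
  [ 0     0  1   1/6  1/12 ]
  [ 0     0  0  -1/2   3/4 ]
R3 := -2·R3
  [ 1  -4/3  0  -1/3  -1/2 ]
  [ 0     0  1   1/6  1/12 ]
  [ 0     0  0     1  -3/2 ]
R2 := R2 − 1/6·R3
  [ 1  -4/3  0  -1/3  -1/2 ]
  [ 0     0  1     0   1/3 ]
  [ 0     0  0     1  -3/2 ]
R1 := R1 + 1/3·R3
  [ 1  -4/3  0  0    -1 ]
  [ 0     0  1  0   1/3 ]
  [ 0     0  0  1  -3/2 ]

[[1, -4/3, 0, 0, -1], [0, 0, 1, 0, 1/3], [0, 0, 0, 1, -3/2]]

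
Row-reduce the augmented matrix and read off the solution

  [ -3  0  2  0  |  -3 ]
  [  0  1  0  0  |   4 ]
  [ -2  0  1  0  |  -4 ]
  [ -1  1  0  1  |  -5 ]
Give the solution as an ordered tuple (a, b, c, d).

(5, 4, 6, -4)

ρ1 -> -1/3·ρ1
  [  1  0  -2/3  0  |   1 ]
  [  0  1     0  0  |   4 ]
  [ -2  0     1  0  |  -4 ]
  [ -1  1     0  1  |  -5 ]
ρ3 -> ρ3 + 2·ρ1
  [  1  0  -2/3  0  |   1 ]
  [  0  1     0  0  |   4 ]
  [  0  0  -1/3  0  |  -2 ]
  [ -1  1     0  1  |  -5 ]
ρ4 -> ρ4 + ρ1
  [ 1  0  -2/3  0  |   1 ]
  [ 0  1     0  0  |   4 ]
  [ 0  0  -1/3  0  |  -2 ]
  [ 0  1  -2/3  1  |  -4 ]
ρ4 -> ρ4 − ρ2
  [ 1  0  -2/3  0  |   1 ]
  [ 0  1     0  0  |   4 ]
  [ 0  0  -1/3  0  |  -2 ]
  [ 0  0  -2/3  1  |  -8 ]
ρ3 -> -3·ρ3
  [ 1  0  -2/3  0  |   1 ]
  [ 0  1     0  0  |   4 ]
  [ 0  0     1  0  |   6 ]
  [ 0  0  -2/3  1  |  -8 ]
ρ4 -> ρ4 + 2/3·ρ3
  [ 1  0  -2/3  0  |   1 ]
  [ 0  1     0  0  |   4 ]
  [ 0  0     1  0  |   6 ]
  [ 0  0     0  1  |  -4 ]
ρ1 -> ρ1 + 2/3·ρ3
  [ 1  0  0  0  |   5 ]
  [ 0  1  0  0  |   4 ]
  [ 0  0  1  0  |   6 ]
  [ 0  0  0  1  |  -4 ]
Reading off the last column: a = 5, b = 4, c = 6, d = -4.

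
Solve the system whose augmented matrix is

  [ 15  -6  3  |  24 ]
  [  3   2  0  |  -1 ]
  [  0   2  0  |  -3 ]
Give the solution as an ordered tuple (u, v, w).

Multiply r1 by 1/15.
  [ 1  -2/5  1/5  |  8/5 ]
  [ 3     2    0  |   -1 ]
  [ 0     2    0  |   -3 ]
Subtract 3 times r1 from r2.
  [ 1  -2/5   1/5  |    8/5 ]
  [ 0  16/5  -3/5  |  -29/5 ]
  [ 0     2     0  |     -3 ]
Multiply r2 by 5/16.
  [ 1  -2/5    1/5  |     8/5 ]
  [ 0     1  -3/16  |  -29/16 ]
  [ 0     2      0  |      -3 ]
Subtract 2 times r2 from r3.
  [ 1  -2/5    1/5  |     8/5 ]
  [ 0     1  -3/16  |  -29/16 ]
  [ 0     0    3/8  |     5/8 ]
Multiply r3 by 8/3.
  [ 1  -2/5    1/5  |     8/5 ]
  [ 0     1  -3/16  |  -29/16 ]
  [ 0     0      1  |     5/3 ]
Add 3/16 times r3 to r2.
  [ 1  -2/5  1/5  |   8/5 ]
  [ 0     1    0  |  -3/2 ]
  [ 0     0    1  |   5/3 ]
Subtract 1/5 times r3 from r1.
  [ 1  -2/5  0  |  19/15 ]
  [ 0     1  0  |   -3/2 ]
  [ 0     0  1  |    5/3 ]
Add 2/5 times r2 to r1.
  [ 1  0  0  |   2/3 ]
  [ 0  1  0  |  -3/2 ]
  [ 0  0  1  |   5/3 ]
Reading off the last column: u = 2/3, v = -3/2, w = 5/3.

(2/3, -3/2, 5/3)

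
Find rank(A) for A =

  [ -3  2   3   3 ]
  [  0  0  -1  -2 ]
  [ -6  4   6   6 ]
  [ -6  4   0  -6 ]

r1 → -1/3·r1
  [  1  -2/3  -1  -1 ]
  [  0     0  -1  -2 ]
  [ -6     4   6   6 ]
  [ -6     4   0  -6 ]
r3 → r3 + 6·r1
  [  1  -2/3  -1  -1 ]
  [  0     0  -1  -2 ]
  [  0     0   0   0 ]
  [ -6     4   0  -6 ]
r4 → r4 + 6·r1
  [ 1  -2/3  -1   -1 ]
  [ 0     0  -1   -2 ]
  [ 0     0   0    0 ]
  [ 0     0  -6  -12 ]
r2 → -1·r2
  [ 1  -2/3  -1   -1 ]
  [ 0     0   1    2 ]
  [ 0     0   0    0 ]
  [ 0     0  -6  -12 ]
r4 → r4 + 6·r2
  [ 1  -2/3  -1  -1 ]
  [ 0     0   1   2 ]
  [ 0     0   0   0 ]
  [ 0     0   0   0 ]
r1 → r1 + r2
  [ 1  -2/3  0  1 ]
  [ 0     0  1  2 ]
  [ 0     0  0  0 ]
  [ 0     0  0  0 ]
The reduced form has 2 nonzero rows.

rank = 2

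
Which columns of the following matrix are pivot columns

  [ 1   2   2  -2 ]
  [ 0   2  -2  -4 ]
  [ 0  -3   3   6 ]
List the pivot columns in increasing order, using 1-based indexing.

R2 → 1/2·R2
  [ 1   2   2  -2 ]
  [ 0   1  -1  -2 ]
  [ 0  -3   3   6 ]
R3 → R3 + 3·R2
  [ 1  2   2  -2 ]
  [ 0  1  -1  -2 ]
  [ 0  0   0   0 ]
R1 → R1 − 2·R2
  [ 1  0   4   2 ]
  [ 0  1  -1  -2 ]
  [ 0  0   0   0 ]
Pivot columns are the columns containing a leading 1.

1, 2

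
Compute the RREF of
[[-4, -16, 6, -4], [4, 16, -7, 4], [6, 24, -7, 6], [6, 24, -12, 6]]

r1 → -1/4·r1
  [ 1   4  -3/2  1 ]
  [ 4  16    -7  4 ]
  [ 6  24    -7  6 ]
  [ 6  24   -12  6 ]
r2 → r2 − 4·r1
  [ 1   4  -3/2  1 ]
  [ 0   0    -1  0 ]
  [ 6  24    -7  6 ]
  [ 6  24   -12  6 ]
r3 → r3 − 6·r1
  [ 1   4  -3/2  1 ]
  [ 0   0    -1  0 ]
  [ 0   0     2  0 ]
  [ 6  24   -12  6 ]
r4 → r4 − 6·r1
  [ 1  4  -3/2  1 ]
  [ 0  0    -1  0 ]
  [ 0  0     2  0 ]
  [ 0  0    -3  0 ]
r2 → -1·r2
  [ 1  4  -3/2  1 ]
  [ 0  0     1  0 ]
  [ 0  0     2  0 ]
  [ 0  0    -3  0 ]
r3 → r3 − 2·r2
  [ 1  4  -3/2  1 ]
  [ 0  0     1  0 ]
  [ 0  0     0  0 ]
  [ 0  0    -3  0 ]
r4 → r4 + 3·r2
  [ 1  4  -3/2  1 ]
  [ 0  0     1  0 ]
  [ 0  0     0  0 ]
  [ 0  0     0  0 ]
r1 → r1 + 3/2·r2
  [ 1  4  0  1 ]
  [ 0  0  1  0 ]
  [ 0  0  0  0 ]
  [ 0  0  0  0 ]

[[1, 4, 0, 1], [0, 0, 1, 0], [0, 0, 0, 0], [0, 0, 0, 0]]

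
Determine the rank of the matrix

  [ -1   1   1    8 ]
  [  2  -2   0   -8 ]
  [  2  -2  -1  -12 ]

rank = 2

R1 ← -1·R1
R2 ← R2 − 2·R1
R3 ← R3 − 2·R1
R2 ← 1/2·R2
R3 ← R3 − R2
R1 ← R1 + R2
The reduced form has 2 nonzero rows.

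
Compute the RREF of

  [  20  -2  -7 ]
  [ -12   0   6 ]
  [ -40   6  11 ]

[[1, 0, -1/2], [0, 1, -3/2], [0, 0, 0]]

ρ1 ← 1/20·ρ1
  [   1  -1/10  -7/20 ]
  [ -12      0      6 ]
  [ -40      6     11 ]
ρ2 ← ρ2 + 12·ρ1
  [   1  -1/10  -7/20 ]
  [   0   -6/5    9/5 ]
  [ -40      6     11 ]
ρ3 ← ρ3 + 40·ρ1
  [ 1  -1/10  -7/20 ]
  [ 0   -6/5    9/5 ]
  [ 0      2     -3 ]
ρ2 ← -5/6·ρ2
  [ 1  -1/10  -7/20 ]
  [ 0      1   -3/2 ]
  [ 0      2     -3 ]
ρ3 ← ρ3 − 2·ρ2
  [ 1  -1/10  -7/20 ]
  [ 0      1   -3/2 ]
  [ 0      0      0 ]
ρ1 ← ρ1 + 1/10·ρ2
  [ 1  0  -1/2 ]
  [ 0  1  -3/2 ]
  [ 0  0     0 ]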